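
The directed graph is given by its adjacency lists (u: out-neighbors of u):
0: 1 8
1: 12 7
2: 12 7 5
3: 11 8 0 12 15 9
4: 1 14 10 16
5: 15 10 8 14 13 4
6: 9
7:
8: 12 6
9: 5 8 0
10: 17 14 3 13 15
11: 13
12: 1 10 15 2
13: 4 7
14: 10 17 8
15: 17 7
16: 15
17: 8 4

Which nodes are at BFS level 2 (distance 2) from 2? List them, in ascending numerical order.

Level 0: 2
Level 1: 5, 7, 12
Level 2: 1, 4, 8, 10, 13, 14, 15
Level 3: 3, 6, 16, 17
Level 4: 0, 9, 11

1, 4, 8, 10, 13, 14, 15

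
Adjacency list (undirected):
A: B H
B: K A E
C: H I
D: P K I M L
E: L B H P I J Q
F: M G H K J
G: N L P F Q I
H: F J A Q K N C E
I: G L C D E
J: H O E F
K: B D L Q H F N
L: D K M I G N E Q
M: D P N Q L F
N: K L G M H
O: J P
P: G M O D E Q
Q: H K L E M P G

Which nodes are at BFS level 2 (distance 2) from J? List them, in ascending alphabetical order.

Level 0: J
Level 1: E, F, H, O
Level 2: A, B, C, G, I, K, L, M, N, P, Q
Level 3: D

A, B, C, G, I, K, L, M, N, P, Q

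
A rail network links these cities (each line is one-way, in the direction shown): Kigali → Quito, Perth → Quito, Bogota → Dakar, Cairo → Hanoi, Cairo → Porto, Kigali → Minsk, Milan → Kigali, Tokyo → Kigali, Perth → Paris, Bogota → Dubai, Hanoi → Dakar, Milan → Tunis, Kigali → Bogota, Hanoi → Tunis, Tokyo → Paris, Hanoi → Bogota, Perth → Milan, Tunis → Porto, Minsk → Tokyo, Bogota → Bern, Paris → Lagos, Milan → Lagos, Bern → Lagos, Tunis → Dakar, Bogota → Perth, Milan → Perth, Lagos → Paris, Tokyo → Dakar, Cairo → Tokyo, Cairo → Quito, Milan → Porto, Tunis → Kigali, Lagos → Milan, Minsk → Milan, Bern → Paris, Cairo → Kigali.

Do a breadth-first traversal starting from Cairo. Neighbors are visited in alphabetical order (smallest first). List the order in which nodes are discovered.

Visit Cairo; enqueue Hanoi, Kigali, Porto, Quito, Tokyo → queue [Hanoi, Kigali, Porto, Quito, Tokyo]
Visit Hanoi; enqueue Bogota, Dakar, Tunis → queue [Kigali, Porto, Quito, Tokyo, Bogota, Dakar, Tunis]
Visit Kigali; enqueue Minsk → queue [Porto, Quito, Tokyo, Bogota, Dakar, Tunis, Minsk]
Visit Porto → queue [Quito, Tokyo, Bogota, Dakar, Tunis, Minsk]
Visit Quito → queue [Tokyo, Bogota, Dakar, Tunis, Minsk]
Visit Tokyo; enqueue Paris → queue [Bogota, Dakar, Tunis, Minsk, Paris]
Visit Bogota; enqueue Bern, Dubai, Perth → queue [Dakar, Tunis, Minsk, Paris, Bern, Dubai, Perth]
Visit Dakar → queue [Tunis, Minsk, Paris, Bern, Dubai, Perth]
Visit Tunis → queue [Minsk, Paris, Bern, Dubai, Perth]
Visit Minsk; enqueue Milan → queue [Paris, Bern, Dubai, Perth, Milan]
Visit Paris; enqueue Lagos → queue [Bern, Dubai, Perth, Milan, Lagos]
Visit Bern → queue [Dubai, Perth, Milan, Lagos]
Visit Dubai → queue [Perth, Milan, Lagos]
Visit Perth → queue [Milan, Lagos]
Visit Milan → queue [Lagos]
Visit Lagos → queue []

Cairo → Hanoi → Kigali → Porto → Quito → Tokyo → Bogota → Dakar → Tunis → Minsk → Paris → Bern → Dubai → Perth → Milan → Lagos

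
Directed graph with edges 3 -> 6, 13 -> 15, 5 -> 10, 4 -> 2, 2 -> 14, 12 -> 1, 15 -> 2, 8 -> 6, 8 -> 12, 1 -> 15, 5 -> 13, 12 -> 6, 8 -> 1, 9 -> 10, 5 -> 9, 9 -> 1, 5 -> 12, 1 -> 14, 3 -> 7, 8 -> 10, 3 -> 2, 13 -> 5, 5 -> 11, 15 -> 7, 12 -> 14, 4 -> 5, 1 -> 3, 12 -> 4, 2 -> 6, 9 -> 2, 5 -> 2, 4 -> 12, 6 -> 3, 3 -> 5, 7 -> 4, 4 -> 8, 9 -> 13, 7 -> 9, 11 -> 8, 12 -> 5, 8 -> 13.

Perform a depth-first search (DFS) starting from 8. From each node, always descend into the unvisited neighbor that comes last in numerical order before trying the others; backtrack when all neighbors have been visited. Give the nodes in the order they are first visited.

Visit 8
8 → 13
13 → 15
15 → 7
7 → 9
9 → 10
9 → 2
2 → 14
2 → 6
6 → 3
3 → 5
5 → 12
12 → 4
12 → 1
5 → 11

8, 13, 15, 7, 9, 10, 2, 14, 6, 3, 5, 12, 4, 1, 11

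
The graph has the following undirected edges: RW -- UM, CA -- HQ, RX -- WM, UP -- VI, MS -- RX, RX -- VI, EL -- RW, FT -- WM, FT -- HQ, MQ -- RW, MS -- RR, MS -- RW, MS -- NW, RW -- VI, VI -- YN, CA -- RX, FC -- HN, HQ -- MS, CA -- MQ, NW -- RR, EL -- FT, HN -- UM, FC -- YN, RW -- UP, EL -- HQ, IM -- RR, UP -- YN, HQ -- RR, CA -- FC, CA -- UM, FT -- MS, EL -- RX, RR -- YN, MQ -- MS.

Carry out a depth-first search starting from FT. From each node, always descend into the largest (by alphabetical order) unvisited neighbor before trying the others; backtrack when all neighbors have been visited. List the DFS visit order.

FT WM RX VI YN UP RW UM HN FC CA MQ MS RR NW IM HQ EL

Visit FT
FT → WM
WM → RX
RX → VI
VI → YN
YN → UP
UP → RW
RW → UM
UM → HN
HN → FC
FC → CA
CA → MQ
MQ → MS
MS → RR
RR → NW
RR → IM
RR → HQ
HQ → EL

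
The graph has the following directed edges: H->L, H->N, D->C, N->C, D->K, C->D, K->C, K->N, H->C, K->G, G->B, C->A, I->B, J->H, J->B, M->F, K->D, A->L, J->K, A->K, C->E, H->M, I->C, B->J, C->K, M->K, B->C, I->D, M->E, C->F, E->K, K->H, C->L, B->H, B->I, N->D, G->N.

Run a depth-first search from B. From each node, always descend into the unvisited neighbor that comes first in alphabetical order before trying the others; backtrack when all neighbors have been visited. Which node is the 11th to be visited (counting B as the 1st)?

E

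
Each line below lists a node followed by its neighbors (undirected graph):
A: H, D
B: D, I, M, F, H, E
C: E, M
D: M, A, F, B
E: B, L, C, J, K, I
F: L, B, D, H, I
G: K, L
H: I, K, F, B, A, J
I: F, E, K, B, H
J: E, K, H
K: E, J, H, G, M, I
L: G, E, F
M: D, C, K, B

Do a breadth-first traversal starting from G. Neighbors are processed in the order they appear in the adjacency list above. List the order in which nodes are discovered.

G → K → L → E → J → H → M → I → F → B → C → A → D

Visit G; enqueue K, L → queue [K, L]
Visit K; enqueue E, J, H, M, I → queue [L, E, J, H, M, I]
Visit L; enqueue F → queue [E, J, H, M, I, F]
Visit E; enqueue B, C → queue [J, H, M, I, F, B, C]
Visit J → queue [H, M, I, F, B, C]
Visit H; enqueue A → queue [M, I, F, B, C, A]
Visit M; enqueue D → queue [I, F, B, C, A, D]
Visit I → queue [F, B, C, A, D]
Visit F → queue [B, C, A, D]
Visit B → queue [C, A, D]
Visit C → queue [A, D]
Visit A → queue [D]
Visit D → queue []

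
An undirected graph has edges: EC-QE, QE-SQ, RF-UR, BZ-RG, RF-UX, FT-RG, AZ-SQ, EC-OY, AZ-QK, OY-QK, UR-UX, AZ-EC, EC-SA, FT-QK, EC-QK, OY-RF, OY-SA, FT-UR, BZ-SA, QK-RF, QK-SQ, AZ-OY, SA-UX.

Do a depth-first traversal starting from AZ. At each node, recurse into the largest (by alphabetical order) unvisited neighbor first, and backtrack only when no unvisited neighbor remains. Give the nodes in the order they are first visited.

Visit AZ
AZ → SQ
SQ → QK
QK → RF
RF → UX
UX → UR
UR → FT
FT → RG
RG → BZ
BZ → SA
SA → OY
OY → EC
EC → QE

AZ SQ QK RF UX UR FT RG BZ SA OY EC QE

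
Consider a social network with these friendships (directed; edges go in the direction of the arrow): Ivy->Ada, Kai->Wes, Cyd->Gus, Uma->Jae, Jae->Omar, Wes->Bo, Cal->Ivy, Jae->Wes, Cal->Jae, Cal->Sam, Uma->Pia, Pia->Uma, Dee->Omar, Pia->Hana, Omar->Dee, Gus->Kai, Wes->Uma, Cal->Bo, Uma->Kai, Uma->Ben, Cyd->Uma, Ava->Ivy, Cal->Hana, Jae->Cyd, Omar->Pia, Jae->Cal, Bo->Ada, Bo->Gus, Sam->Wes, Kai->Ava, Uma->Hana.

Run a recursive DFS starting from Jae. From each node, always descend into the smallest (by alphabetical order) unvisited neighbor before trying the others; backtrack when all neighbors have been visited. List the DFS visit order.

Jae Cal Bo Ada Gus Kai Ava Ivy Wes Uma Ben Hana Pia Sam Cyd Omar Dee

Visit Jae
Jae → Cal
Cal → Bo
Bo → Ada
Bo → Gus
Gus → Kai
Kai → Ava
Ava → Ivy
Kai → Wes
Wes → Uma
Uma → Ben
Uma → Hana
Uma → Pia
Cal → Sam
Jae → Cyd
Jae → Omar
Omar → Dee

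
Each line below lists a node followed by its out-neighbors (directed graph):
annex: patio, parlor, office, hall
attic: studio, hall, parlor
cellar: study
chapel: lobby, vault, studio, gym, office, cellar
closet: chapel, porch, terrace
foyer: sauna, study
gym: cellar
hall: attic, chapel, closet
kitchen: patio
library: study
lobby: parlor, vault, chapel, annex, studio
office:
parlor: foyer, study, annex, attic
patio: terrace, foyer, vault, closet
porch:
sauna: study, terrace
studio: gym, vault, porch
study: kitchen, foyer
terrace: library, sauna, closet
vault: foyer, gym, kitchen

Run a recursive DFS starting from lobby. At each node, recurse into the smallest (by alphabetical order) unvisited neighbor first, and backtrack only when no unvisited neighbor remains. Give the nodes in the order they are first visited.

lobby, annex, hall, attic, parlor, foyer, sauna, study, kitchen, patio, closet, chapel, cellar, gym, office, studio, porch, vault, terrace, library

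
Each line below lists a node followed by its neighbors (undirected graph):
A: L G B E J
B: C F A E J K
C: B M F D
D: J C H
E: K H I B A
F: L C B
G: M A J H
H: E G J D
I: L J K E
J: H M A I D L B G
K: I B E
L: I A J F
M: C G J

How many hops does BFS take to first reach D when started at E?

Level 0: E
Level 1: A, B, H, I, K
Level 2: C, D, F, G, J, L
Level 3: M
D first appears at level 2.

2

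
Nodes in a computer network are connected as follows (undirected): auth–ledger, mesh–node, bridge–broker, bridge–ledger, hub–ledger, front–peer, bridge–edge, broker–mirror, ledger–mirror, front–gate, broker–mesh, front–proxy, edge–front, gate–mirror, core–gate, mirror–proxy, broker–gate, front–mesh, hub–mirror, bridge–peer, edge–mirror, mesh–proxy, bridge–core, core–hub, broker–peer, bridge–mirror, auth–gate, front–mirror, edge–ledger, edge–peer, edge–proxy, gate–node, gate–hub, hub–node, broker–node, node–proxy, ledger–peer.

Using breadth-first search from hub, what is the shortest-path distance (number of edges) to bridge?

Level 0: hub
Level 1: core, gate, ledger, mirror, node
Level 2: auth, bridge, broker, edge, front, mesh, peer, proxy
bridge first appears at level 2.

2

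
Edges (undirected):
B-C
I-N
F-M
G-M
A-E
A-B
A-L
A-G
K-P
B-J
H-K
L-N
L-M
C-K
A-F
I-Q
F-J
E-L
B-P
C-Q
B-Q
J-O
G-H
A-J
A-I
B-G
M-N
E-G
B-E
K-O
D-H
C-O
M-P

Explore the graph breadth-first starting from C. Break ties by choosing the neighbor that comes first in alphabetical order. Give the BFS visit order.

C, B, K, O, Q, A, E, G, J, P, H, I, F, L, M, D, N

Visit C; enqueue B, K, O, Q → queue [B, K, O, Q]
Visit B; enqueue A, E, G, J, P → queue [K, O, Q, A, E, G, J, P]
Visit K; enqueue H → queue [O, Q, A, E, G, J, P, H]
Visit O → queue [Q, A, E, G, J, P, H]
Visit Q; enqueue I → queue [A, E, G, J, P, H, I]
Visit A; enqueue F, L → queue [E, G, J, P, H, I, F, L]
Visit E → queue [G, J, P, H, I, F, L]
Visit G; enqueue M → queue [J, P, H, I, F, L, M]
Visit J → queue [P, H, I, F, L, M]
Visit P → queue [H, I, F, L, M]
Visit H; enqueue D → queue [I, F, L, M, D]
Visit I; enqueue N → queue [F, L, M, D, N]
Visit F → queue [L, M, D, N]
Visit L → queue [M, D, N]
Visit M → queue [D, N]
Visit D → queue [N]
Visit N → queue []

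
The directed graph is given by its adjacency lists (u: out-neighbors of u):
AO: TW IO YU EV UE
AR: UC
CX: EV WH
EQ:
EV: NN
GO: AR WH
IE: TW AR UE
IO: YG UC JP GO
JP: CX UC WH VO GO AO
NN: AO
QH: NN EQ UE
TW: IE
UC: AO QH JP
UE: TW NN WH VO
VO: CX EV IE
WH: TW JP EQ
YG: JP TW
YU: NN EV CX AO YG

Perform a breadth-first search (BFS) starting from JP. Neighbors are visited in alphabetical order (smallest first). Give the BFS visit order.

JP AO CX GO UC VO WH EV IO TW UE YU AR QH IE EQ NN YG

Visit JP; enqueue AO, CX, GO, UC, VO, WH → queue [AO, CX, GO, UC, VO, WH]
Visit AO; enqueue EV, IO, TW, UE, YU → queue [CX, GO, UC, VO, WH, EV, IO, TW, UE, YU]
Visit CX → queue [GO, UC, VO, WH, EV, IO, TW, UE, YU]
Visit GO; enqueue AR → queue [UC, VO, WH, EV, IO, TW, UE, YU, AR]
Visit UC; enqueue QH → queue [VO, WH, EV, IO, TW, UE, YU, AR, QH]
Visit VO; enqueue IE → queue [WH, EV, IO, TW, UE, YU, AR, QH, IE]
Visit WH; enqueue EQ → queue [EV, IO, TW, UE, YU, AR, QH, IE, EQ]
Visit EV; enqueue NN → queue [IO, TW, UE, YU, AR, QH, IE, EQ, NN]
Visit IO; enqueue YG → queue [TW, UE, YU, AR, QH, IE, EQ, NN, YG]
Visit TW → queue [UE, YU, AR, QH, IE, EQ, NN, YG]
Visit UE → queue [YU, AR, QH, IE, EQ, NN, YG]
Visit YU → queue [AR, QH, IE, EQ, NN, YG]
Visit AR → queue [QH, IE, EQ, NN, YG]
Visit QH → queue [IE, EQ, NN, YG]
Visit IE → queue [EQ, NN, YG]
Visit EQ → queue [NN, YG]
Visit NN → queue [YG]
Visit YG → queue []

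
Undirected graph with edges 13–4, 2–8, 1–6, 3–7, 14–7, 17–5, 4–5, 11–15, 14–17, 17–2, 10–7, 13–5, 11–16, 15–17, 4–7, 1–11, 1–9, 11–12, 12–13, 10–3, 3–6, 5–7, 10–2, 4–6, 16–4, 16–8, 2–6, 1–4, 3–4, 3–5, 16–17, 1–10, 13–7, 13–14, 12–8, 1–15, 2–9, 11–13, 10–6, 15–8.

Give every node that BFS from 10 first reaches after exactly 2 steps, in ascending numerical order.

4, 5, 8, 9, 11, 13, 14, 15, 17

Level 0: 10
Level 1: 1, 2, 3, 6, 7
Level 2: 4, 5, 8, 9, 11, 13, 14, 15, 17
Level 3: 12, 16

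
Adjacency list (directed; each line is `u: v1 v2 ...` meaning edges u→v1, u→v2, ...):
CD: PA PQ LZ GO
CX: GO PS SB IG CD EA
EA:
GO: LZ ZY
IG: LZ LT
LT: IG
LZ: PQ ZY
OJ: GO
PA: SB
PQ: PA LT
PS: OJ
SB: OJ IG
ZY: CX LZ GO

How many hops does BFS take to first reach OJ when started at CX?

2

Level 0: CX
Level 1: CD, EA, GO, IG, PS, SB
Level 2: LT, LZ, OJ, PA, PQ, ZY
OJ first appears at level 2.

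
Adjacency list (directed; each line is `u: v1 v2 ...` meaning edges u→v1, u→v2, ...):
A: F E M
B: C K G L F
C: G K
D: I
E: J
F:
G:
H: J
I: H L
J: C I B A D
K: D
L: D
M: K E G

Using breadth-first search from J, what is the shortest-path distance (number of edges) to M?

2

Level 0: J
Level 1: A, B, C, D, I
Level 2: E, F, G, H, K, L, M
M first appears at level 2.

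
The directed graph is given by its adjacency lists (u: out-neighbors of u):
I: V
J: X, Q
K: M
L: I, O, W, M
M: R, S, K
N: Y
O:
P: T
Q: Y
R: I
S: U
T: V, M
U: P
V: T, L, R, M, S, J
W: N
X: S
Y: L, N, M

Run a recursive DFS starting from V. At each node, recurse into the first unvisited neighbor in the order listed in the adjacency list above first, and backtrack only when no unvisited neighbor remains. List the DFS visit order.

V → T → M → R → I → S → U → P → K → L → O → W → N → Y → J → X → Q

Visit V
V → T
T → M
M → R
R → I
M → S
S → U
U → P
M → K
V → L
L → O
L → W
W → N
N → Y
V → J
J → X
J → Q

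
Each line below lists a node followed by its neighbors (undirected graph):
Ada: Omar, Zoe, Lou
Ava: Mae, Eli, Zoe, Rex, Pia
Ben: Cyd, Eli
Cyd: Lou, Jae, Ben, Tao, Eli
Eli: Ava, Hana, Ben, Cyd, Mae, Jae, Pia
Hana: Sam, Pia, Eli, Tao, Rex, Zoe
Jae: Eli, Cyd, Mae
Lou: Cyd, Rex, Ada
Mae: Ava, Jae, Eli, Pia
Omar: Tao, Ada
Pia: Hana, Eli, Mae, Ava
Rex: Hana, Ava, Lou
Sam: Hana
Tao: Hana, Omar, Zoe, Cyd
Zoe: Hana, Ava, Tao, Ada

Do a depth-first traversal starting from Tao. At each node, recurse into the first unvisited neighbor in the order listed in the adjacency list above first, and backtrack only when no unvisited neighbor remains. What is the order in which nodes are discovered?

Tao → Hana → Sam → Pia → Eli → Ava → Mae → Jae → Cyd → Lou → Rex → Ada → Omar → Zoe → Ben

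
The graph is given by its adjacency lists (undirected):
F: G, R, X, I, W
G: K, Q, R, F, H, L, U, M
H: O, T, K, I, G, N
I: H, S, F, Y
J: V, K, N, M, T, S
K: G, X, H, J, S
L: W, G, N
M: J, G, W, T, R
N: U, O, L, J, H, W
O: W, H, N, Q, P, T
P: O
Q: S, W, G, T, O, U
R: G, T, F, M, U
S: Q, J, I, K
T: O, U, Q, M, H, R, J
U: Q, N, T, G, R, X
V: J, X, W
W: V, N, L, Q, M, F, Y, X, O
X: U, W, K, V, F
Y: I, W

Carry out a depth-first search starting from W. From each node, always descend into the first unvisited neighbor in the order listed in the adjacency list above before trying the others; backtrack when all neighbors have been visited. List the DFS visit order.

W, V, J, K, G, Q, S, I, H, O, N, U, T, M, R, F, X, L, P, Y

Visit W
W → V
V → J
J → K
K → G
G → Q
Q → S
S → I
I → H
H → O
O → N
N → U
U → T
T → M
M → R
R → F
F → X
N → L
O → P
I → Y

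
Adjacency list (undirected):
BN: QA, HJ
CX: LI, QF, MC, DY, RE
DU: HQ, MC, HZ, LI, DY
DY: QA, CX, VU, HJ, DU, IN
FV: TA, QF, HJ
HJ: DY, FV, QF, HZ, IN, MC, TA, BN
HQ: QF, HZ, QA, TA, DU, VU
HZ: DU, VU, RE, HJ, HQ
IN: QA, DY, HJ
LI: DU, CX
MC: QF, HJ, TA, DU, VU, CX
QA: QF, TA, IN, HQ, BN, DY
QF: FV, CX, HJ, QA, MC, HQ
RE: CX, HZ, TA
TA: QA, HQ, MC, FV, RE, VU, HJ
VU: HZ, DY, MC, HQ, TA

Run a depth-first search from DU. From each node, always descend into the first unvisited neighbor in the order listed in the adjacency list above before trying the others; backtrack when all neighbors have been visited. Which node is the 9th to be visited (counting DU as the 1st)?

CX

Visit DU
DU → HQ
HQ → QF
QF → FV
FV → TA
TA → QA
QA → IN
IN → DY
DY → CX
CX → LI
CX → MC
MC → HJ
HJ → HZ
HZ → VU
HZ → RE
HJ → BN

Visit order: DU, HQ, QF, FV, TA, QA, IN, DY, CX, LI, MC, HJ, HZ, VU, RE, BN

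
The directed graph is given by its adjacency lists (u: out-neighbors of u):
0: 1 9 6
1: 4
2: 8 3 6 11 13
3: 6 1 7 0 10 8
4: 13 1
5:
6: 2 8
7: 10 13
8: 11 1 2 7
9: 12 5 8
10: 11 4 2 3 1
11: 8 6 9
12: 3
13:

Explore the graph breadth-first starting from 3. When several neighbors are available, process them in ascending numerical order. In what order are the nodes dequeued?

Visit 3; enqueue 0, 1, 6, 7, 8, 10 → queue [0, 1, 6, 7, 8, 10]
Visit 0; enqueue 9 → queue [1, 6, 7, 8, 10, 9]
Visit 1; enqueue 4 → queue [6, 7, 8, 10, 9, 4]
Visit 6; enqueue 2 → queue [7, 8, 10, 9, 4, 2]
Visit 7; enqueue 13 → queue [8, 10, 9, 4, 2, 13]
Visit 8; enqueue 11 → queue [10, 9, 4, 2, 13, 11]
Visit 10 → queue [9, 4, 2, 13, 11]
Visit 9; enqueue 5, 12 → queue [4, 2, 13, 11, 5, 12]
Visit 4 → queue [2, 13, 11, 5, 12]
Visit 2 → queue [13, 11, 5, 12]
Visit 13 → queue [11, 5, 12]
Visit 11 → queue [5, 12]
Visit 5 → queue [12]
Visit 12 → queue []

3 0 1 6 7 8 10 9 4 2 13 11 5 12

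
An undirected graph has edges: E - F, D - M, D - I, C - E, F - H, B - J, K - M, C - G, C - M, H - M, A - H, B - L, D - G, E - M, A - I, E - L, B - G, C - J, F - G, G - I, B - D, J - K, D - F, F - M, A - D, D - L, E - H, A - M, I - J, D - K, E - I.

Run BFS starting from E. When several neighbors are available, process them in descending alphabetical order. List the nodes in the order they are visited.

E -> M -> L -> I -> H -> F -> C -> K -> D -> A -> B -> J -> G

Visit E; enqueue M, L, I, H, F, C → queue [M, L, I, H, F, C]
Visit M; enqueue K, D, A → queue [L, I, H, F, C, K, D, A]
Visit L; enqueue B → queue [I, H, F, C, K, D, A, B]
Visit I; enqueue J, G → queue [H, F, C, K, D, A, B, J, G]
Visit H → queue [F, C, K, D, A, B, J, G]
Visit F → queue [C, K, D, A, B, J, G]
Visit C → queue [K, D, A, B, J, G]
Visit K → queue [D, A, B, J, G]
Visit D → queue [A, B, J, G]
Visit A → queue [B, J, G]
Visit B → queue [J, G]
Visit J → queue [G]
Visit G → queue []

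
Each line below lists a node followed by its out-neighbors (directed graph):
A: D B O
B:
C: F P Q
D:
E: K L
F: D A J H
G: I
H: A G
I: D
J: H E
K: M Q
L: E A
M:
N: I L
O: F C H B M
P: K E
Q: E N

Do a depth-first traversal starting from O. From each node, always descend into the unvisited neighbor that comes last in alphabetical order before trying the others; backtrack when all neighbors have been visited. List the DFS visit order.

O, M, H, G, I, D, A, B, F, J, E, L, K, Q, N, C, P

Visit O
O → M
O → H
H → G
G → I
I → D
H → A
A → B
O → F
F → J
J → E
E → L
E → K
K → Q
Q → N
O → C
C → P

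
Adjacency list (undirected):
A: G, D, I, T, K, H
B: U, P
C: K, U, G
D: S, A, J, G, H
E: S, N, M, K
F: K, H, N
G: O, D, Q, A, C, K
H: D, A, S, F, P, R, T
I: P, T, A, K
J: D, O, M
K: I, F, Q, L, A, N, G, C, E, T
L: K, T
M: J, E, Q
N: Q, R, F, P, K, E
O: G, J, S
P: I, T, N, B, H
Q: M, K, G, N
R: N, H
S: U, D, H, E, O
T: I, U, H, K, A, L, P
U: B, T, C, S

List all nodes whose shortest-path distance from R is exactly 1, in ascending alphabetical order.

Level 0: R
Level 1: H, N
Level 2: A, D, E, F, K, P, Q, S, T
Level 3: B, C, G, I, J, L, M, O, U

H, N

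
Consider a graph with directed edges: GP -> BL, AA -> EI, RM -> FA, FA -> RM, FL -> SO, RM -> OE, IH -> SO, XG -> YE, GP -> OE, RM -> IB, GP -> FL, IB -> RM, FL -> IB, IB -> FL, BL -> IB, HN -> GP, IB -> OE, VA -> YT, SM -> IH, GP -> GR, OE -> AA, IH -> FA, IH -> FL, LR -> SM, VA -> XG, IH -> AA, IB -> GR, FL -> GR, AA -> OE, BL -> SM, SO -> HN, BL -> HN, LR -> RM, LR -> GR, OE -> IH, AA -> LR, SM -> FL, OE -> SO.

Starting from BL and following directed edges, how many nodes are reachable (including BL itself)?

BFS from BL visits: BL, HN, IB, SM, GP, FL, GR, OE, RM, IH, SO, AA, FA, EI, LR
Reachable nodes: 15 of 19 total.

15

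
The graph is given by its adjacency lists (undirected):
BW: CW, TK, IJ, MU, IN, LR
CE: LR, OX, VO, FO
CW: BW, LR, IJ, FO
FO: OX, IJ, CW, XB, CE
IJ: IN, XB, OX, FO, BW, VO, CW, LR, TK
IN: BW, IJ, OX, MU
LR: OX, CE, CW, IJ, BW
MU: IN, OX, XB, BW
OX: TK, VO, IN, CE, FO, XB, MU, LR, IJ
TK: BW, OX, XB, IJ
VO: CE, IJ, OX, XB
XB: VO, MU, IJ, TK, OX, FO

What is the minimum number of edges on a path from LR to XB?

Level 0: LR
Level 1: BW, CE, CW, IJ, OX
Level 2: FO, IN, MU, TK, VO, XB
XB first appears at level 2.

2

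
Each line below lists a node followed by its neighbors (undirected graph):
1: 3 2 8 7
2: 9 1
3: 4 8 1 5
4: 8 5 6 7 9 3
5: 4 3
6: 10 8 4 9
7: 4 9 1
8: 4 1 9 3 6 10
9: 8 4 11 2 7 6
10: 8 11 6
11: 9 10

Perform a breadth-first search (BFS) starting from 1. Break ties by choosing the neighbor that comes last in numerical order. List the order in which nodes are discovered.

1, 8, 7, 3, 2, 10, 9, 6, 4, 5, 11

Visit 1; enqueue 8, 7, 3, 2 → queue [8, 7, 3, 2]
Visit 8; enqueue 10, 9, 6, 4 → queue [7, 3, 2, 10, 9, 6, 4]
Visit 7 → queue [3, 2, 10, 9, 6, 4]
Visit 3; enqueue 5 → queue [2, 10, 9, 6, 4, 5]
Visit 2 → queue [10, 9, 6, 4, 5]
Visit 10; enqueue 11 → queue [9, 6, 4, 5, 11]
Visit 9 → queue [6, 4, 5, 11]
Visit 6 → queue [4, 5, 11]
Visit 4 → queue [5, 11]
Visit 5 → queue [11]
Visit 11 → queue []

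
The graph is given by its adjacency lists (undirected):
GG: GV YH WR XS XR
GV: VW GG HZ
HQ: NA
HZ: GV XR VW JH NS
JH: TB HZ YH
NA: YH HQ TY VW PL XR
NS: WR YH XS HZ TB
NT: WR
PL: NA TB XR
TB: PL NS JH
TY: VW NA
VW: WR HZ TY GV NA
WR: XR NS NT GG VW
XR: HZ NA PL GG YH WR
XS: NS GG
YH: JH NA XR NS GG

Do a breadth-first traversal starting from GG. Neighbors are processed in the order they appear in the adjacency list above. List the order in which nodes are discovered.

Visit GG; enqueue GV, YH, WR, XS, XR → queue [GV, YH, WR, XS, XR]
Visit GV; enqueue VW, HZ → queue [YH, WR, XS, XR, VW, HZ]
Visit YH; enqueue JH, NA, NS → queue [WR, XS, XR, VW, HZ, JH, NA, NS]
Visit WR; enqueue NT → queue [XS, XR, VW, HZ, JH, NA, NS, NT]
Visit XS → queue [XR, VW, HZ, JH, NA, NS, NT]
Visit XR; enqueue PL → queue [VW, HZ, JH, NA, NS, NT, PL]
Visit VW; enqueue TY → queue [HZ, JH, NA, NS, NT, PL, TY]
Visit HZ → queue [JH, NA, NS, NT, PL, TY]
Visit JH; enqueue TB → queue [NA, NS, NT, PL, TY, TB]
Visit NA; enqueue HQ → queue [NS, NT, PL, TY, TB, HQ]
Visit NS → queue [NT, PL, TY, TB, HQ]
Visit NT → queue [PL, TY, TB, HQ]
Visit PL → queue [TY, TB, HQ]
Visit TY → queue [TB, HQ]
Visit TB → queue [HQ]
Visit HQ → queue []

GG, GV, YH, WR, XS, XR, VW, HZ, JH, NA, NS, NT, PL, TY, TB, HQ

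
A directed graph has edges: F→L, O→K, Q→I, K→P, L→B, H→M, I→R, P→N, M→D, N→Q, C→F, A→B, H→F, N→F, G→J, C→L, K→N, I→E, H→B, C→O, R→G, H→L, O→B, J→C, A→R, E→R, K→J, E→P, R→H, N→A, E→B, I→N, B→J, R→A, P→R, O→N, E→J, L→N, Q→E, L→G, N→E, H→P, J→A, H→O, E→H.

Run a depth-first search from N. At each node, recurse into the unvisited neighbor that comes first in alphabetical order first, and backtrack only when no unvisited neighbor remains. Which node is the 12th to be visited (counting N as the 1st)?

Visit N
N → A
A → B
B → J
J → C
C → F
F → L
L → G
C → O
O → K
K → P
P → R
R → H
H → M
M → D
N → E
N → Q
Q → I

Visit order: N, A, B, J, C, F, L, G, O, K, P, R, H, M, D, E, Q, I

R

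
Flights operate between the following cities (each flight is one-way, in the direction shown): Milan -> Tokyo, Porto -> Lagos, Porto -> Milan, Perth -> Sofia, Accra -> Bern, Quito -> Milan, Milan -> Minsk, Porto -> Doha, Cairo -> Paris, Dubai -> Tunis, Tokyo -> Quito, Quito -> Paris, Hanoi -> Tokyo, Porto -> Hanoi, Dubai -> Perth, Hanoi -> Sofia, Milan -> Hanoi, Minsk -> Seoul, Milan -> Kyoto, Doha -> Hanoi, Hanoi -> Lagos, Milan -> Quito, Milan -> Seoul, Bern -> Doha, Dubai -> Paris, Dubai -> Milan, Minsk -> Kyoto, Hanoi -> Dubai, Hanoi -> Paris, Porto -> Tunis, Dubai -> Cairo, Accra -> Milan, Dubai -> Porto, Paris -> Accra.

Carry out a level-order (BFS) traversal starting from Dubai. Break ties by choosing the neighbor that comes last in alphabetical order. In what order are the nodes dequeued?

Visit Dubai; enqueue Tunis, Porto, Perth, Paris, Milan, Cairo → queue [Tunis, Porto, Perth, Paris, Milan, Cairo]
Visit Tunis → queue [Porto, Perth, Paris, Milan, Cairo]
Visit Porto; enqueue Lagos, Hanoi, Doha → queue [Perth, Paris, Milan, Cairo, Lagos, Hanoi, Doha]
Visit Perth; enqueue Sofia → queue [Paris, Milan, Cairo, Lagos, Hanoi, Doha, Sofia]
Visit Paris; enqueue Accra → queue [Milan, Cairo, Lagos, Hanoi, Doha, Sofia, Accra]
Visit Milan; enqueue Tokyo, Seoul, Quito, Minsk, Kyoto → queue [Cairo, Lagos, Hanoi, Doha, Sofia, Accra, Tokyo, Seoul, Quito, Minsk, Kyoto]
Visit Cairo → queue [Lagos, Hanoi, Doha, Sofia, Accra, Tokyo, Seoul, Quito, Minsk, Kyoto]
Visit Lagos → queue [Hanoi, Doha, Sofia, Accra, Tokyo, Seoul, Quito, Minsk, Kyoto]
Visit Hanoi → queue [Doha, Sofia, Accra, Tokyo, Seoul, Quito, Minsk, Kyoto]
Visit Doha → queue [Sofia, Accra, Tokyo, Seoul, Quito, Minsk, Kyoto]
Visit Sofia → queue [Accra, Tokyo, Seoul, Quito, Minsk, Kyoto]
Visit Accra; enqueue Bern → queue [Tokyo, Seoul, Quito, Minsk, Kyoto, Bern]
Visit Tokyo → queue [Seoul, Quito, Minsk, Kyoto, Bern]
Visit Seoul → queue [Quito, Minsk, Kyoto, Bern]
Visit Quito → queue [Minsk, Kyoto, Bern]
Visit Minsk → queue [Kyoto, Bern]
Visit Kyoto → queue [Bern]
Visit Bern → queue []

Dubai Tunis Porto Perth Paris Milan Cairo Lagos Hanoi Doha Sofia Accra Tokyo Seoul Quito Minsk Kyoto Bern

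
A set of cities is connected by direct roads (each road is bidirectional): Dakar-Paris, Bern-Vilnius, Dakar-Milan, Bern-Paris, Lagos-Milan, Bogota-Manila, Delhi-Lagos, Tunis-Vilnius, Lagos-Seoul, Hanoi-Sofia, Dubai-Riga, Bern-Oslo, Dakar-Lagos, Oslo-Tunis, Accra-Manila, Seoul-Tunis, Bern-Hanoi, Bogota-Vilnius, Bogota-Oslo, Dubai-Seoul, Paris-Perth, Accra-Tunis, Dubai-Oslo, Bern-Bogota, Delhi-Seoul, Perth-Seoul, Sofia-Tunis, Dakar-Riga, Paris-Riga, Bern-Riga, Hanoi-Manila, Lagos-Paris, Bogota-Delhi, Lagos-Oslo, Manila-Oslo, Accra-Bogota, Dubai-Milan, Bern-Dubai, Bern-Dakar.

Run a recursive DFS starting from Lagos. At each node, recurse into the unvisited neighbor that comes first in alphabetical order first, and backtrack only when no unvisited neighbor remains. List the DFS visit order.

Visit Lagos
Lagos → Dakar
Dakar → Bern
Bern → Bogota
Bogota → Accra
Accra → Manila
Manila → Hanoi
Hanoi → Sofia
Sofia → Tunis
Tunis → Oslo
Oslo → Dubai
Dubai → Milan
Dubai → Riga
Riga → Paris
Paris → Perth
Perth → Seoul
Seoul → Delhi
Tunis → Vilnius

Lagos → Dakar → Bern → Bogota → Accra → Manila → Hanoi → Sofia → Tunis → Oslo → Dubai → Milan → Riga → Paris → Perth → Seoul → Delhi → Vilnius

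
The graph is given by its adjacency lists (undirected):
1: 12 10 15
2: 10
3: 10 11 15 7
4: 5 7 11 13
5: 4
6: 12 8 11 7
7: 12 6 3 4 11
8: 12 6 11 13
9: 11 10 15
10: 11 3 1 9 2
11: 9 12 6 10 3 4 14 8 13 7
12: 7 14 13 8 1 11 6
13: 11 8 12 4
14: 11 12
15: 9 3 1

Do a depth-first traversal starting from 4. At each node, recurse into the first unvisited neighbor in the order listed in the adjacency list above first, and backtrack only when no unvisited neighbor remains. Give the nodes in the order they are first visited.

4 -> 5 -> 7 -> 12 -> 14 -> 11 -> 9 -> 10 -> 3 -> 15 -> 1 -> 2 -> 6 -> 8 -> 13

Visit 4
4 → 5
4 → 7
7 → 12
12 → 14
14 → 11
11 → 9
9 → 10
10 → 3
3 → 15
15 → 1
10 → 2
11 → 6
6 → 8
8 → 13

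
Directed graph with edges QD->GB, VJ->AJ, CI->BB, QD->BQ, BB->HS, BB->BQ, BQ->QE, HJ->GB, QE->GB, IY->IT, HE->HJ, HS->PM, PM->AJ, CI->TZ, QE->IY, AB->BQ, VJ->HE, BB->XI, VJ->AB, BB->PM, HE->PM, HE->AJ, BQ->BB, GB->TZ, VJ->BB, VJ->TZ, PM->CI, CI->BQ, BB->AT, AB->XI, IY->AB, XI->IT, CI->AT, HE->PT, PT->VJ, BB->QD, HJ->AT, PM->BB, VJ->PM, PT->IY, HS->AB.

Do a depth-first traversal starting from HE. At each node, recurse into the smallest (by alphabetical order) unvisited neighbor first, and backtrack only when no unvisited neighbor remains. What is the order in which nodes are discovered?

Visit HE
HE → AJ
HE → HJ
HJ → AT
HJ → GB
GB → TZ
HE → PM
PM → BB
BB → BQ
BQ → QE
QE → IY
IY → AB
AB → XI
XI → IT
BB → HS
BB → QD
PM → CI
HE → PT
PT → VJ

HE AJ HJ AT GB TZ PM BB BQ QE IY AB XI IT HS QD CI PT VJ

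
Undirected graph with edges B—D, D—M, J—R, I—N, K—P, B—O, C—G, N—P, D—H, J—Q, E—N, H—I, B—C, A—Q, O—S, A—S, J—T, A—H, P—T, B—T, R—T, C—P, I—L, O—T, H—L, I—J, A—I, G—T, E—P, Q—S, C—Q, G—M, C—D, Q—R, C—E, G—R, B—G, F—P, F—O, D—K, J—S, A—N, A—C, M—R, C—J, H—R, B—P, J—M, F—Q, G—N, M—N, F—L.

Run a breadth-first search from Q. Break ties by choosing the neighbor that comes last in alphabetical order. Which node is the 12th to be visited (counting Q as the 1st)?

G

Visit Q; enqueue S, R, J, F, C, A → queue [S, R, J, F, C, A]
Visit S; enqueue O → queue [R, J, F, C, A, O]
Visit R; enqueue T, M, H, G → queue [J, F, C, A, O, T, M, H, G]
Visit J; enqueue I → queue [F, C, A, O, T, M, H, G, I]
Visit F; enqueue P, L → queue [C, A, O, T, M, H, G, I, P, L]
Visit C; enqueue E, D, B → queue [A, O, T, M, H, G, I, P, L, E, D, B]
Visit A; enqueue N → queue [O, T, M, H, G, I, P, L, E, D, B, N]
Visit O → queue [T, M, H, G, I, P, L, E, D, B, N]
Visit T → queue [M, H, G, I, P, L, E, D, B, N]
Visit M → queue [H, G, I, P, L, E, D, B, N]
Visit H → queue [G, I, P, L, E, D, B, N]
Visit G → queue [I, P, L, E, D, B, N]
Visit I → queue [P, L, E, D, B, N]
Visit P; enqueue K → queue [L, E, D, B, N, K]
Visit L → queue [E, D, B, N, K]
Visit E → queue [D, B, N, K]
Visit D → queue [B, N, K]
Visit B → queue [N, K]
Visit N → queue [K]
Visit K → queue []

Visit order: Q, S, R, J, F, C, A, O, T, M, H, G, I, P, L, E, D, B, N, K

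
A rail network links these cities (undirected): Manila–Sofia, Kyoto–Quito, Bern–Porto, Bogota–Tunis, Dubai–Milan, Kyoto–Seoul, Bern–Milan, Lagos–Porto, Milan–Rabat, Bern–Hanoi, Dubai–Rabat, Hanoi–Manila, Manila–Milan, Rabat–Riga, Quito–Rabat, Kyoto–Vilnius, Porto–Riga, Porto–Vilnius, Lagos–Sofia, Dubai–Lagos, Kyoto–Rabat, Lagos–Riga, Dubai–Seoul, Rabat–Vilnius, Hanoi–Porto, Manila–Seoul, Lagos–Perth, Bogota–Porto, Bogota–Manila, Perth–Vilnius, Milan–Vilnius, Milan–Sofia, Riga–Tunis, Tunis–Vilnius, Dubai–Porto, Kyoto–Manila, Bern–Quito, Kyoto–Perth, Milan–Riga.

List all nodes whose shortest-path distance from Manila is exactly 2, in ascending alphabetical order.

Bern, Dubai, Lagos, Perth, Porto, Quito, Rabat, Riga, Tunis, Vilnius

Level 0: Manila
Level 1: Bogota, Hanoi, Kyoto, Milan, Seoul, Sofia
Level 2: Bern, Dubai, Lagos, Perth, Porto, Quito, Rabat, Riga, Tunis, Vilnius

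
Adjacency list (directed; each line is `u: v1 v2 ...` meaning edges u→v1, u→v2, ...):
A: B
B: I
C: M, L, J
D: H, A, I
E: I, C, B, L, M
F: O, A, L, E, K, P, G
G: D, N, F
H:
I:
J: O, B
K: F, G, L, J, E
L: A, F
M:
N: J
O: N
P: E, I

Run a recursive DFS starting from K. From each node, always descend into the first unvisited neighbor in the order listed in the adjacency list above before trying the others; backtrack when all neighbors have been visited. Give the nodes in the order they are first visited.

K, F, O, N, J, B, I, A, L, E, C, M, P, G, D, H

Visit K
K → F
F → O
O → N
N → J
J → B
B → I
F → A
F → L
F → E
E → C
C → M
F → P
F → G
G → D
D → H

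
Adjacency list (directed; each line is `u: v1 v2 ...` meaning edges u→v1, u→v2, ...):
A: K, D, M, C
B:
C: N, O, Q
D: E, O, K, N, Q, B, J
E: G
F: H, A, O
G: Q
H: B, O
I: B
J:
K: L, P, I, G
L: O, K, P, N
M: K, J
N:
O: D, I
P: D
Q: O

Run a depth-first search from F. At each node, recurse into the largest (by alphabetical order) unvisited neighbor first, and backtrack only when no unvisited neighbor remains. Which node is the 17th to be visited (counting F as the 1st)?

C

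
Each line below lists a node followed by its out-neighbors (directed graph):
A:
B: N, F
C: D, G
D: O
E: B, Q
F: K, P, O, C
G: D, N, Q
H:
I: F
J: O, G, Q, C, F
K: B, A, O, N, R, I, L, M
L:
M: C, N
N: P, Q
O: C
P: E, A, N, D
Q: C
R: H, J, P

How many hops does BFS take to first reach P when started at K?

2

Level 0: K
Level 1: A, B, I, L, M, N, O, R
Level 2: C, F, H, J, P, Q
Level 3: D, E, G
P first appears at level 2.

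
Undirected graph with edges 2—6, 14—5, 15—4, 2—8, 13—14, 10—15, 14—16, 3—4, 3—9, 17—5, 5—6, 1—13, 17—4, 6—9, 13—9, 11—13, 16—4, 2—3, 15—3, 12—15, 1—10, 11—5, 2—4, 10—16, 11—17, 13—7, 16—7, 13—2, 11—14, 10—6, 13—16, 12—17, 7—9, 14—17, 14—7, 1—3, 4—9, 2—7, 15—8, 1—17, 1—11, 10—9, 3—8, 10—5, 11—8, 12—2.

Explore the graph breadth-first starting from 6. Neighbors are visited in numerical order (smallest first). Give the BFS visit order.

6 → 2 → 5 → 9 → 10 → 3 → 4 → 7 → 8 → 12 → 13 → 11 → 14 → 17 → 1 → 15 → 16

Visit 6; enqueue 2, 5, 9, 10 → queue [2, 5, 9, 10]
Visit 2; enqueue 3, 4, 7, 8, 12, 13 → queue [5, 9, 10, 3, 4, 7, 8, 12, 13]
Visit 5; enqueue 11, 14, 17 → queue [9, 10, 3, 4, 7, 8, 12, 13, 11, 14, 17]
Visit 9 → queue [10, 3, 4, 7, 8, 12, 13, 11, 14, 17]
Visit 10; enqueue 1, 15, 16 → queue [3, 4, 7, 8, 12, 13, 11, 14, 17, 1, 15, 16]
Visit 3 → queue [4, 7, 8, 12, 13, 11, 14, 17, 1, 15, 16]
Visit 4 → queue [7, 8, 12, 13, 11, 14, 17, 1, 15, 16]
Visit 7 → queue [8, 12, 13, 11, 14, 17, 1, 15, 16]
Visit 8 → queue [12, 13, 11, 14, 17, 1, 15, 16]
Visit 12 → queue [13, 11, 14, 17, 1, 15, 16]
Visit 13 → queue [11, 14, 17, 1, 15, 16]
Visit 11 → queue [14, 17, 1, 15, 16]
Visit 14 → queue [17, 1, 15, 16]
Visit 17 → queue [1, 15, 16]
Visit 1 → queue [15, 16]
Visit 15 → queue [16]
Visit 16 → queue []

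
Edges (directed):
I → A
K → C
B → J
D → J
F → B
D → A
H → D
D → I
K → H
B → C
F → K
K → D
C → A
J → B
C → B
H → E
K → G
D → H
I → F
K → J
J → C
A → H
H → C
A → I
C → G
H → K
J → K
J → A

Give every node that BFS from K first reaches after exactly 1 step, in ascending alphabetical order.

Level 0: K
Level 1: C, D, G, H, J
Level 2: A, B, E, I
Level 3: F

C, D, G, H, J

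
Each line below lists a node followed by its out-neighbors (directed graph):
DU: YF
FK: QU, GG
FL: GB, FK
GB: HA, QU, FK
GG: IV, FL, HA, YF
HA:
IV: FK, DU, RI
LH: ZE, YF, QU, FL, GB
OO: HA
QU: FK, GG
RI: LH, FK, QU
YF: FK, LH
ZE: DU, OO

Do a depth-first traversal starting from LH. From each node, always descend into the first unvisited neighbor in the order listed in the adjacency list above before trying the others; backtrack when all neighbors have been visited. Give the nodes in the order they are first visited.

Visit LH
LH → ZE
ZE → DU
DU → YF
YF → FK
FK → QU
QU → GG
GG → IV
IV → RI
GG → FL
FL → GB
GB → HA
ZE → OO

LH → ZE → DU → YF → FK → QU → GG → IV → RI → FL → GB → HA → OO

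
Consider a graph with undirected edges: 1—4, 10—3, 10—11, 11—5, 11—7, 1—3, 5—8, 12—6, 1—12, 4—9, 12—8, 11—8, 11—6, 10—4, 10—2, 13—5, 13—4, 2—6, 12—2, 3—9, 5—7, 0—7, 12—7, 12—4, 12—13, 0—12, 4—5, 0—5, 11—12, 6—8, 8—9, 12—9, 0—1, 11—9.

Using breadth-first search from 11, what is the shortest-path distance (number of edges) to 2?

2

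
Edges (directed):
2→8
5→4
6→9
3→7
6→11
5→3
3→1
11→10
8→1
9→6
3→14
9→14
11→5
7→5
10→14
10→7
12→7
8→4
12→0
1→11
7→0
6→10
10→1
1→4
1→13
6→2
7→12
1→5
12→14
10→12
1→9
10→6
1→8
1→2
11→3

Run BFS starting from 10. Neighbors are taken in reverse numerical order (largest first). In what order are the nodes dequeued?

Visit 10; enqueue 14, 12, 7, 6, 1 → queue [14, 12, 7, 6, 1]
Visit 14 → queue [12, 7, 6, 1]
Visit 12; enqueue 0 → queue [7, 6, 1, 0]
Visit 7; enqueue 5 → queue [6, 1, 0, 5]
Visit 6; enqueue 11, 9, 2 → queue [1, 0, 5, 11, 9, 2]
Visit 1; enqueue 13, 8, 4 → queue [0, 5, 11, 9, 2, 13, 8, 4]
Visit 0 → queue [5, 11, 9, 2, 13, 8, 4]
Visit 5; enqueue 3 → queue [11, 9, 2, 13, 8, 4, 3]
Visit 11 → queue [9, 2, 13, 8, 4, 3]
Visit 9 → queue [2, 13, 8, 4, 3]
Visit 2 → queue [13, 8, 4, 3]
Visit 13 → queue [8, 4, 3]
Visit 8 → queue [4, 3]
Visit 4 → queue [3]
Visit 3 → queue []

10 → 14 → 12 → 7 → 6 → 1 → 0 → 5 → 11 → 9 → 2 → 13 → 8 → 4 → 3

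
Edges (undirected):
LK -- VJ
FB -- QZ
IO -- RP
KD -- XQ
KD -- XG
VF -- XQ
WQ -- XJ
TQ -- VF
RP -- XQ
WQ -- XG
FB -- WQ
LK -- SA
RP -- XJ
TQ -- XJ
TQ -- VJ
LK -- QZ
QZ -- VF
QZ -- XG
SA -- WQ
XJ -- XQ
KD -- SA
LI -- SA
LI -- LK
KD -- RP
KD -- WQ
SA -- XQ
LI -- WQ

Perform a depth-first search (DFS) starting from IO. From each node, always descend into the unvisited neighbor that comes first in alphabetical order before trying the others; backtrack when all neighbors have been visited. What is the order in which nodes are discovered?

Visit IO
IO → RP
RP → KD
KD → SA
SA → LI
LI → LK
LK → QZ
QZ → FB
FB → WQ
WQ → XG
WQ → XJ
XJ → TQ
TQ → VF
VF → XQ
TQ → VJ

IO RP KD SA LI LK QZ FB WQ XG XJ TQ VF XQ VJ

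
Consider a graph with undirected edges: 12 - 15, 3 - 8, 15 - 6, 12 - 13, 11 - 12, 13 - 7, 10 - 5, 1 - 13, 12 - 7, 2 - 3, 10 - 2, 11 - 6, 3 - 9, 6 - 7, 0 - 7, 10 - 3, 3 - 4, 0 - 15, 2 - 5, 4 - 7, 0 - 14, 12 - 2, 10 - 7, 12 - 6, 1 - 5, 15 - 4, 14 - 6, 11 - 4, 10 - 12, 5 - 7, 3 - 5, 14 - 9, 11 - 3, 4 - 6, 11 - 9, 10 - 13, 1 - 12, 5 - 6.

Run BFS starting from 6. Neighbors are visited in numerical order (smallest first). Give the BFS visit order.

6, 4, 5, 7, 11, 12, 14, 15, 3, 1, 2, 10, 0, 13, 9, 8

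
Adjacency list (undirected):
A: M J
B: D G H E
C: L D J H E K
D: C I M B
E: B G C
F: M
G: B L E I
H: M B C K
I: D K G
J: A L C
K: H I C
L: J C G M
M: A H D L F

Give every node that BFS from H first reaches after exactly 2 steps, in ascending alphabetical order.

A, D, E, F, G, I, J, L

Level 0: H
Level 1: B, C, K, M
Level 2: A, D, E, F, G, I, J, L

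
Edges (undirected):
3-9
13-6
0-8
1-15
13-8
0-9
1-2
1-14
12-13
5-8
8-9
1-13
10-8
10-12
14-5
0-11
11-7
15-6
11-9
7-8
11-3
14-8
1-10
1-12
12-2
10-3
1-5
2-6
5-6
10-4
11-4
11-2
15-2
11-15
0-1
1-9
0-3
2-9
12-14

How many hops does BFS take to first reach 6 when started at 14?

2

Level 0: 14
Level 1: 1, 5, 8, 12
Level 2: 0, 2, 6, 7, 9, 10, 13, 15
Level 3: 3, 4, 11
6 first appears at level 2.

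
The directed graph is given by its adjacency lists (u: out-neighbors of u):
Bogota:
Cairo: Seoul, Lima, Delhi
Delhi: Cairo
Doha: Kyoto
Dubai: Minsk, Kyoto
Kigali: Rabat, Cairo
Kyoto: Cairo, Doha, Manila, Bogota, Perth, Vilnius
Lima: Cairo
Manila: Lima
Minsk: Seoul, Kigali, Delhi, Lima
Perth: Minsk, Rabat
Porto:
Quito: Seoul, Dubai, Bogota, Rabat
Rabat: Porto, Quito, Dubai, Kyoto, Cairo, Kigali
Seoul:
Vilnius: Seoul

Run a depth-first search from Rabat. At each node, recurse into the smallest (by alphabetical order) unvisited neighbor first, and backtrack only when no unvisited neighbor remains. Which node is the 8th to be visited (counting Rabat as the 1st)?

Bogota

Visit Rabat
Rabat → Cairo
Cairo → Delhi
Cairo → Lima
Cairo → Seoul
Rabat → Dubai
Dubai → Kyoto
Kyoto → Bogota
Kyoto → Doha
Kyoto → Manila
Kyoto → Perth
Perth → Minsk
Minsk → Kigali
Kyoto → Vilnius
Rabat → Porto
Rabat → Quito

Visit order: Rabat, Cairo, Delhi, Lima, Seoul, Dubai, Kyoto, Bogota, Doha, Manila, Perth, Minsk, Kigali, Vilnius, Porto, Quito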